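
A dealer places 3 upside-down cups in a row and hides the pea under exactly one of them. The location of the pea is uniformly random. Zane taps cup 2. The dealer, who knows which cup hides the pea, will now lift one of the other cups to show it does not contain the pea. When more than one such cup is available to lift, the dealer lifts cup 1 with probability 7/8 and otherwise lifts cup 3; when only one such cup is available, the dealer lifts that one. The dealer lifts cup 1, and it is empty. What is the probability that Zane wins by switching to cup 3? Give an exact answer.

8/15

Condition on the true location of the pea.
If it is under cup 1 (prior 1/3): the dealer opened cup 1, so this case is ruled out; weight (1/3)·0 = 0.
If it is under cup 2 (prior 1/3): cup 1 is available, opened with probability 7/8; weight (1/3)·(7/8) = 7/24.
If it is under cup 3 (prior 1/3): only cup 1 is available, probability 1; weight (1/3)·1 = 1/3.
The weights sum to 5/8.
So P(the pea under cup 3 | the dealer opened cup 1) = (1/3) / (5/8) = 8/15.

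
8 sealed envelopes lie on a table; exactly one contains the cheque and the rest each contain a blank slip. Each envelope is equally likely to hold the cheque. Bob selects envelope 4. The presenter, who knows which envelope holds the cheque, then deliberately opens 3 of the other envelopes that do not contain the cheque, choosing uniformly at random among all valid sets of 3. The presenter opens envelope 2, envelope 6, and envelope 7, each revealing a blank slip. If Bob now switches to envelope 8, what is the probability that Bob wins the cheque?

Condition on the true location of the cheque.
If it is in any of envelopes 1, 3, 5, and 8 (prior 1/8 each): the presenter has 20 equally likely choices, so probability 1/20; weight (1/8)·(1/20) = 1/160 each.
If it is in any of envelopes 2, 6, and 7 (prior 1/8 each): that envelope was opened and seen not to hold the prize — ruled out; weight (1/8)·0 = 0 each.
If it is in envelope 4 (prior 1/8): the presenter has 35 equally likely choices, so probability 1/35; weight (1/8)·(1/35) = 1/280.
The weights sum to 1/35.
So P(the cheque in envelope 8 | the presenter opened envelope 2, envelope 6, and envelope 7) = (1/160) / (1/35) = 7/32.

7/32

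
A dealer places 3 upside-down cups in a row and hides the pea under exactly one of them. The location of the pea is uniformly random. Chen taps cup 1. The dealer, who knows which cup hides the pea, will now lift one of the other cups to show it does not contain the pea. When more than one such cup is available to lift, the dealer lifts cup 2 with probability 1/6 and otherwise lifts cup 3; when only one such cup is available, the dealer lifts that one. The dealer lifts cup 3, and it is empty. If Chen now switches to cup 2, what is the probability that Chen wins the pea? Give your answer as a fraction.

Consider each possible location of the pea in turn.
If it is under cup 1 (prior 1/3): cup 2 is available but not opened, probability 5/6; weight (1/3)·(5/6) = 5/18.
If it is under cup 2 (prior 1/3): only cup 3 is available, probability 1; weight (1/3)·1 = 1/3.
If it is under cup 3 (prior 1/3): the dealer opened cup 3, so this case is ruled out; weight (1/3)·0 = 0.
The weights sum to 11/18.
So P(the pea under cup 2 | the dealer opened cup 3) = (1/3) / (11/18) = 6/11.

6/11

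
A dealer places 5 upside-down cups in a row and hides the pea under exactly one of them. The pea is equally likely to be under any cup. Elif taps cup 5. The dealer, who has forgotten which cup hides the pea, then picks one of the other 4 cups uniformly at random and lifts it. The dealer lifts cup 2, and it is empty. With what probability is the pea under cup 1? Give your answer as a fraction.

1/4

Consider each possible location of the pea in turn.
If it is under any of cups 1, 3, 4, and 5 (prior 1/5 each): the dealer picks cup 2 with probability 1/4 regardless, and it is not the prize; weight (1/5)·(1/4) = 1/20 each.
If it is under cup 2 (prior 1/5): the dealer opened cup 2, so this case is ruled out; weight (1/5)·0 = 0.
The weights sum to 1/5.
So P(the pea under cup 1 | the dealer opened cup 2) = (1/20) / (1/5) = 1/4.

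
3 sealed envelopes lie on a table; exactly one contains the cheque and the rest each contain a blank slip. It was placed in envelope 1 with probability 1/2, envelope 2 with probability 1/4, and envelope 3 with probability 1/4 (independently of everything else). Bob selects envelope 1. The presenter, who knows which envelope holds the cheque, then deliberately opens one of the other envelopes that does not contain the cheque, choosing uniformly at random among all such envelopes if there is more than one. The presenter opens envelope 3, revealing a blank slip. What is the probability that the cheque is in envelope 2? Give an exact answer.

Condition on the true location of the cheque.
If it is in envelope 1 (prior 1/2): the presenter has 2 equally likely choices, so probability 1/2; weight (1/2)·(1/2) = 1/4.
If it is in envelope 2 (prior 1/4): the presenter has no choice, probability 1; weight (1/4)·1 = 1/4.
If it is in envelope 3 (prior 1/4): the presenter opened envelope 3, so this case is ruled out; weight (1/4)·0 = 0.
The weights sum to 1/2.
So P(the cheque in envelope 2 | the presenter opened envelope 3) = (1/4) / (1/2) = 1/2.

1/2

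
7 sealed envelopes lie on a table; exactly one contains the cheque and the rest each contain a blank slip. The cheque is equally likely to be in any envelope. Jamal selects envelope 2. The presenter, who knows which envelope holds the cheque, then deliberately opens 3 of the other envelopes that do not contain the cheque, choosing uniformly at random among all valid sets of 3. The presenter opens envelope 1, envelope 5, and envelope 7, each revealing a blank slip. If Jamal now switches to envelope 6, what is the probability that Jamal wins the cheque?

2/7

Apply Bayes' rule, conditioning on where the cheque actually is.
If it is in any of envelopes 1, 5, and 7 (prior 1/7 each): that envelope was opened and seen not to hold the prize — ruled out; weight (1/7)·0 = 0 each.
If it is in envelope 2 (prior 1/7): the presenter has 20 equally likely choices, so probability 1/20; weight (1/7)·(1/20) = 1/140.
If it is in any of envelopes 3, 4, and 6 (prior 1/7 each): the presenter has 10 equally likely choices, so probability 1/10; weight (1/7)·(1/10) = 1/70 each.
The weights sum to 1/20.
So P(the cheque in envelope 6 | the presenter opened envelope 1, envelope 5, and envelope 7) = (1/70) / (1/20) = 2/7.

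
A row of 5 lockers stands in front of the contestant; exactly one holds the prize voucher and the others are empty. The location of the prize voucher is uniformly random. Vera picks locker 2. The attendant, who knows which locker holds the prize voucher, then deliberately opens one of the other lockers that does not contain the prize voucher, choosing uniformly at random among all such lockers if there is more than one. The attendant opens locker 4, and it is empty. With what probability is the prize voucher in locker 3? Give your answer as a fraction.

4/15

Consider each possible location of the prize voucher in turn.
If it is in any of lockers 1, 3, and 5 (prior 1/5 each): the attendant has 3 equally likely choices, so probability 1/3; weight (1/5)·(1/3) = 1/15 each.
If it is in locker 2 (prior 1/5): the attendant has 4 equally likely choices, so probability 1/4; weight (1/5)·(1/4) = 1/20.
If it is in locker 4 (prior 1/5): the attendant opened locker 4, so this case is ruled out; weight (1/5)·0 = 0.
The weights sum to 1/4.
So P(the prize voucher in locker 3 | the attendant opened locker 4) = (1/15) / (1/4) = 4/15.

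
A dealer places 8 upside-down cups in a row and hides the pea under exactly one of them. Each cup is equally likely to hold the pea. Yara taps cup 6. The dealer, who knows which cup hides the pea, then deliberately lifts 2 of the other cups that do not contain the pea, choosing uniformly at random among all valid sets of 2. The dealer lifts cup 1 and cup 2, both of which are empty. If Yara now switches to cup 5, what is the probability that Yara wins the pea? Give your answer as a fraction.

Apply Bayes' rule, conditioning on where the pea actually is.
If it is under either of cups 1 and 2 (prior 1/8 each): that cup was opened and seen not to hold the prize — ruled out; weight (1/8)·0 = 0 each.
If it is under any of cups 3, 4, 5, 7, and 8 (prior 1/8 each): the dealer has 15 equally likely choices, so probability 1/15; weight (1/8)·(1/15) = 1/120 each.
If it is under cup 6 (prior 1/8): the dealer has 21 equally likely choices, so probability 1/21; weight (1/8)·(1/21) = 1/168.
The weights sum to 1/21.
So P(the pea under cup 5 | the dealer opened cup 1 and cup 2) = (1/120) / (1/21) = 7/40.

7/40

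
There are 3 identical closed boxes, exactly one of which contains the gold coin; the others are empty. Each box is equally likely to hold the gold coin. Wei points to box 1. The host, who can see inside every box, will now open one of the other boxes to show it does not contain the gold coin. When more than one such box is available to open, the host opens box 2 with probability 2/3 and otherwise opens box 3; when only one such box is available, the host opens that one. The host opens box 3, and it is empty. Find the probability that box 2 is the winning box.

Consider each possible location of the gold coin in turn.
If it is in box 1 (prior 1/3): box 2 is available but not opened, probability 1/3; weight (1/3)·(1/3) = 1/9.
If it is in box 2 (prior 1/3): only box 3 is available, probability 1; weight (1/3)·1 = 1/3.
If it is in box 3 (prior 1/3): the host opened box 3, so this case is ruled out; weight (1/3)·0 = 0.
The weights sum to 4/9.
So P(the gold coin in box 2 | the host opened box 3) = (1/3) / (4/9) = 3/4.

3/4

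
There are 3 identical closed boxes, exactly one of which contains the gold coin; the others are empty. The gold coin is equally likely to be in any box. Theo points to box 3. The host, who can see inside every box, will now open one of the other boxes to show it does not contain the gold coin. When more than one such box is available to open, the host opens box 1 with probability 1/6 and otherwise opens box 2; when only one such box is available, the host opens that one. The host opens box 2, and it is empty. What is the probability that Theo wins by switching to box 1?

6/11

Condition on the true location of the gold coin.
If it is in box 1 (prior 1/3): only box 2 is available, probability 1; weight (1/3)·1 = 1/3.
If it is in box 2 (prior 1/3): the host opened box 2, so this case is ruled out; weight (1/3)·0 = 0.
If it is in box 3 (prior 1/3): box 1 is available but not opened, probability 5/6; weight (1/3)·(5/6) = 5/18.
The weights sum to 11/18.
So P(the gold coin in box 1 | the host opened box 2) = (1/3) / (11/18) = 6/11.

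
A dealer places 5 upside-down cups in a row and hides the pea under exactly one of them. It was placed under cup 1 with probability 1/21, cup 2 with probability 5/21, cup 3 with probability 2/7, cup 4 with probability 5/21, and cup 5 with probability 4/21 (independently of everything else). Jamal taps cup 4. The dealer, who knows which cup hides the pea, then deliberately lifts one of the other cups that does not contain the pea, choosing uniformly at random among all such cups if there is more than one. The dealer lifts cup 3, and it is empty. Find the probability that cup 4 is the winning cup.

Condition on the true location of the pea.
If it is under cup 1 (prior 1/21): the dealer has 3 equally likely choices, so probability 1/3; weight (1/21)·(1/3) = 1/63.
If it is under cup 2 (prior 5/21): the dealer has 3 equally likely choices, so probability 1/3; weight (5/21)·(1/3) = 5/63.
If it is under cup 3 (prior 2/7): the dealer opened cup 3, so this case is ruled out; weight (2/7)·0 = 0.
If it is under cup 4 (prior 5/21): the dealer has 4 equally likely choices, so probability 1/4; weight (5/21)·(1/4) = 5/84.
If it is under cup 5 (prior 4/21): the dealer has 3 equally likely choices, so probability 1/3; weight (4/21)·(1/3) = 4/63.
The weights sum to 55/252.
So P(the pea under cup 4 | the dealer opened cup 3) = (5/84) / (55/252) = 3/11.

3/11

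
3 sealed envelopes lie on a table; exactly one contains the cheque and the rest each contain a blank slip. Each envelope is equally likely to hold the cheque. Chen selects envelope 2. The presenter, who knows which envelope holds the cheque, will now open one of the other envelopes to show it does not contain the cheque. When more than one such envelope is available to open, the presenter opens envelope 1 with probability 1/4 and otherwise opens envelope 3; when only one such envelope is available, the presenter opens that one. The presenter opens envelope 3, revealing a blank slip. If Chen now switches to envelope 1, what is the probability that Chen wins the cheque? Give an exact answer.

4/7

Consider each possible location of the cheque in turn.
If it is in envelope 1 (prior 1/3): only envelope 3 is available, probability 1; weight (1/3)·1 = 1/3.
If it is in envelope 2 (prior 1/3): envelope 1 is available but not opened, probability 3/4; weight (1/3)·(3/4) = 1/4.
If it is in envelope 3 (prior 1/3): the presenter opened envelope 3, so this case is ruled out; weight (1/3)·0 = 0.
The weights sum to 7/12.
So P(the cheque in envelope 1 | the presenter opened envelope 3) = (1/3) / (7/12) = 4/7.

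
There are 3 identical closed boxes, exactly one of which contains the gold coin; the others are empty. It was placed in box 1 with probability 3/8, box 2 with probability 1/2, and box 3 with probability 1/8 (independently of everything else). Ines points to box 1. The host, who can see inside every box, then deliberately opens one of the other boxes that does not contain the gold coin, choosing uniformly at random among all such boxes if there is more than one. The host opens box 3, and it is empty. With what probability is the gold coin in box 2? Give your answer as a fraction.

Consider each possible location of the gold coin in turn.
If it is in box 1 (prior 3/8): the host has 2 equally likely choices, so probability 1/2; weight (3/8)·(1/2) = 3/16.
If it is in box 2 (prior 1/2): the host has no choice, probability 1; weight (1/2)·1 = 1/2.
If it is in box 3 (prior 1/8): the host opened box 3, so this case is ruled out; weight (1/8)·0 = 0.
The weights sum to 11/16.
So P(the gold coin in box 2 | the host opened box 3) = (1/2) / (11/16) = 8/11.

8/11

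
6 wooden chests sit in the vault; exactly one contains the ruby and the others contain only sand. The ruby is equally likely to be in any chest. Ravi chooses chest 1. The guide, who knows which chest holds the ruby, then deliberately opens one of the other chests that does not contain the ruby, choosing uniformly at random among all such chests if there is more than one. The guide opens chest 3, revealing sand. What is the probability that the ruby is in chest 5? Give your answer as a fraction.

5/24

Consider each possible location of the ruby in turn.
If it is in chest 1 (prior 1/6): the guide has 5 equally likely choices, so probability 1/5; weight (1/6)·(1/5) = 1/30.
If it is in any of chests 2, 4, 5, and 6 (prior 1/6 each): the guide has 4 equally likely choices, so probability 1/4; weight (1/6)·(1/4) = 1/24 each.
If it is in chest 3 (prior 1/6): the guide opened chest 3, so this case is ruled out; weight (1/6)·0 = 0.
The weights sum to 1/5.
So P(the ruby in chest 5 | the guide opened chest 3) = (1/24) / (1/5) = 5/24.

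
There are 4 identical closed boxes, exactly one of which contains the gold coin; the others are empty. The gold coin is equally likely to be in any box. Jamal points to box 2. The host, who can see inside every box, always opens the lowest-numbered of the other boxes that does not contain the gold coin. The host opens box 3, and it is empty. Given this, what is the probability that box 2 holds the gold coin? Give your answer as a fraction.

Consider each possible location of the gold coin in turn.
If it is in box 1 (prior 1/4): box 3 is the lowest-numbered option available, probability 1; weight (1/4)·1 = 1/4.
If it is in either of boxes 2 and 4 (prior 1/4 each): the host would have opened box 1 instead, probability 0; weight (1/4)·0 = 0 each.
If it is in box 3 (prior 1/4): the host opened box 3, so this case is ruled out; weight (1/4)·0 = 0.
The weights sum to 1/4.
So P(the gold coin in box 2 | the host opened box 3) = 0 / (1/4) = 0.

0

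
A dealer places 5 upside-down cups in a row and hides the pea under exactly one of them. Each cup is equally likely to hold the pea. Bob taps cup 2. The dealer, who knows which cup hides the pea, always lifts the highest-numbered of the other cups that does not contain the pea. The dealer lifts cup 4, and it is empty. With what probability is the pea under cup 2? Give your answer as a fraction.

0

Apply Bayes' rule, conditioning on where the pea actually is.
If it is under any of cups 1, 2, and 3 (prior 1/5 each): the dealer would have opened cup 5 instead, probability 0; weight (1/5)·0 = 0 each.
If it is under cup 4 (prior 1/5): the dealer opened cup 4, so this case is ruled out; weight (1/5)·0 = 0.
If it is under cup 5 (prior 1/5): cup 4 is the highest-numbered option available, probability 1; weight (1/5)·1 = 1/5.
The weights sum to 1/5.
So P(the pea under cup 2 | the dealer opened cup 4) = 0 / (1/5) = 0.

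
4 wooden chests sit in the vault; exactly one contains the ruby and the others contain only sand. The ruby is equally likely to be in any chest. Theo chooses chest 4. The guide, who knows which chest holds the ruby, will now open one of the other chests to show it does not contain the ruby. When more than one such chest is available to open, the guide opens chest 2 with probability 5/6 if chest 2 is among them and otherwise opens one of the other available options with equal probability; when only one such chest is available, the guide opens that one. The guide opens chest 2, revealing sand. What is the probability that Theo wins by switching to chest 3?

Condition on the true location of the ruby.
If it is in any of chests 1, 3, and 4 (prior 1/4 each): chest 2 is available, opened with probability 5/6; weight (1/4)·(5/6) = 5/24 each.
If it is in chest 2 (prior 1/4): the guide opened chest 2, so this case is ruled out; weight (1/4)·0 = 0.
The weights sum to 5/8.
So P(the ruby in chest 3 | the guide opened chest 2) = (5/24) / (5/8) = 1/3.

1/3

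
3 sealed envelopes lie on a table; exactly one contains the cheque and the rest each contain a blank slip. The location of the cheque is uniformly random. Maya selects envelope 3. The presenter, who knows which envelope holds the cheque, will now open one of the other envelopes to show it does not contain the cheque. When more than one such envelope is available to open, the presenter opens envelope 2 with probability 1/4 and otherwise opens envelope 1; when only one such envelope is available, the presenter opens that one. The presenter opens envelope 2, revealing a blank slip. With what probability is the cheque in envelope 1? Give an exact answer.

Consider each possible location of the cheque in turn.
If it is in envelope 1 (prior 1/3): only envelope 2 is available, probability 1; weight (1/3)·1 = 1/3.
If it is in envelope 2 (prior 1/3): the presenter opened envelope 2, so this case is ruled out; weight (1/3)·0 = 0.
If it is in envelope 3 (prior 1/3): envelope 2 is available, opened with probability 1/4; weight (1/3)·(1/4) = 1/12.
The weights sum to 5/12.
So P(the cheque in envelope 1 | the presenter opened envelope 2) = (1/3) / (5/12) = 4/5.

4/5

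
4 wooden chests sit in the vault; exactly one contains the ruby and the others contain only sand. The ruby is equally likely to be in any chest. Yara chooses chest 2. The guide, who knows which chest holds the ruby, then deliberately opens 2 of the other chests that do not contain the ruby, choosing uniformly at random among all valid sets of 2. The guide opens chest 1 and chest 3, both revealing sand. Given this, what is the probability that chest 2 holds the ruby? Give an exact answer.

1/4

Condition on the true location of the ruby.
If it is in either of chests 1 and 3 (prior 1/4 each): that chest was opened and seen not to hold the prize — ruled out; weight (1/4)·0 = 0 each.
If it is in chest 2 (prior 1/4): the guide has 3 equally likely choices, so probability 1/3; weight (1/4)·(1/3) = 1/12.
If it is in chest 4 (prior 1/4): the guide has no choice, probability 1; weight (1/4)·1 = 1/4.
The weights sum to 1/3.
So P(the ruby in chest 2 | the guide opened chest 1 and chest 3) = (1/12) / (1/3) = 1/4.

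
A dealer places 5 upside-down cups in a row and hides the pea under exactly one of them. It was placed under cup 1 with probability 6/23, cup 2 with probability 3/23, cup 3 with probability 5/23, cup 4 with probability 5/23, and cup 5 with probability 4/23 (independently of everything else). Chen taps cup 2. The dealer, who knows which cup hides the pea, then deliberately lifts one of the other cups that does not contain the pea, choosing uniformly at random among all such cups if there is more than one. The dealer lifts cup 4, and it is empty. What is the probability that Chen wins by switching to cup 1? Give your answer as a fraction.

8/23

Condition on the true location of the pea.
If it is under cup 1 (prior 6/23): the dealer has 3 equally likely choices, so probability 1/3; weight (6/23)·(1/3) = 2/23.
If it is under cup 2 (prior 3/23): the dealer has 4 equally likely choices, so probability 1/4; weight (3/23)·(1/4) = 3/92.
If it is under cup 3 (prior 5/23): the dealer has 3 equally likely choices, so probability 1/3; weight (5/23)·(1/3) = 5/69.
If it is under cup 4 (prior 5/23): the dealer opened cup 4, so this case is ruled out; weight (5/23)·0 = 0.
If it is under cup 5 (prior 4/23): the dealer has 3 equally likely choices, so probability 1/3; weight (4/23)·(1/3) = 4/69.
The weights sum to 1/4.
So P(the pea under cup 1 | the dealer opened cup 4) = (2/23) / (1/4) = 8/23.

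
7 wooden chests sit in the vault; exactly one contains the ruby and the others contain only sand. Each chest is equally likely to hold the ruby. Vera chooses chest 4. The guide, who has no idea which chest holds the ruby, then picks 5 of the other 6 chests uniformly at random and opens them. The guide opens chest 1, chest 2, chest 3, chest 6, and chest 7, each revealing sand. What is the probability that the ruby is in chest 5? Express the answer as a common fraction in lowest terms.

1/2

Because the guide chose which chests to open without knowing where the ruby is, the choice is independent of the prize location. Learning that none of the 5 opened chests holds the ruby simply rules out those 5 locations and leaves the remaining 2 chests still equally likely by symmetry.
So P(the ruby in chest 5) = 1/2.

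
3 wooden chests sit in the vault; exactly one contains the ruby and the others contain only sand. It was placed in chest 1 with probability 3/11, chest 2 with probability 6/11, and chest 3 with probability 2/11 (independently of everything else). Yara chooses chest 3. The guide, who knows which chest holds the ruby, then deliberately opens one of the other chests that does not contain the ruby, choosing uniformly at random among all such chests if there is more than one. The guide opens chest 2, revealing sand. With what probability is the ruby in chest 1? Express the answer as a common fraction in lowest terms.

Apply Bayes' rule, conditioning on where the ruby actually is.
If it is in chest 1 (prior 3/11): the guide has no choice, probability 1; weight (3/11)·1 = 3/11.
If it is in chest 2 (prior 6/11): the guide opened chest 2, so this case is ruled out; weight (6/11)·0 = 0.
If it is in chest 3 (prior 2/11): the guide has 2 equally likely choices, so probability 1/2; weight (2/11)·(1/2) = 1/11.
The weights sum to 4/11.
So P(the ruby in chest 1 | the guide opened chest 2) = (3/11) / (4/11) = 3/4.

3/4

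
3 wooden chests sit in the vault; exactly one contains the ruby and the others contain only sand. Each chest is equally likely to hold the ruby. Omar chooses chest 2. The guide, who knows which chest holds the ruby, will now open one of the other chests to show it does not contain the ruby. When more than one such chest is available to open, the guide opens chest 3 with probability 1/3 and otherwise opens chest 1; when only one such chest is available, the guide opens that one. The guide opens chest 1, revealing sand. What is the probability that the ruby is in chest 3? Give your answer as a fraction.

3/5

Condition on the true location of the ruby.
If it is in chest 1 (prior 1/3): the guide opened chest 1, so this case is ruled out; weight (1/3)·0 = 0.
If it is in chest 2 (prior 1/3): chest 3 is available but not opened, probability 2/3; weight (1/3)·(2/3) = 2/9.
If it is in chest 3 (prior 1/3): only chest 1 is available, probability 1; weight (1/3)·1 = 1/3.
The weights sum to 5/9.
So P(the ruby in chest 3 | the guide opened chest 1) = (1/3) / (5/9) = 3/5.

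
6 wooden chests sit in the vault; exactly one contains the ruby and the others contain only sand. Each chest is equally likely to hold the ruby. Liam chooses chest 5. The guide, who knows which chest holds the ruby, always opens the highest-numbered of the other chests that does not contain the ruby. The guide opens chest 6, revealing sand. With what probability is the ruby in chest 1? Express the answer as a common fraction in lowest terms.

Apply Bayes' rule, conditioning on where the ruby actually is.
If it is in any of chests 1, 2, 3, 4, and 5 (prior 1/6 each): chest 6 is the highest-numbered option available, probability 1; weight (1/6)·1 = 1/6 each.
If it is in chest 6 (prior 1/6): the guide opened chest 6, so this case is ruled out; weight (1/6)·0 = 0.
The weights sum to 5/6.
So P(the ruby in chest 1 | the guide opened chest 6) = (1/6) / (5/6) = 1/5.

1/5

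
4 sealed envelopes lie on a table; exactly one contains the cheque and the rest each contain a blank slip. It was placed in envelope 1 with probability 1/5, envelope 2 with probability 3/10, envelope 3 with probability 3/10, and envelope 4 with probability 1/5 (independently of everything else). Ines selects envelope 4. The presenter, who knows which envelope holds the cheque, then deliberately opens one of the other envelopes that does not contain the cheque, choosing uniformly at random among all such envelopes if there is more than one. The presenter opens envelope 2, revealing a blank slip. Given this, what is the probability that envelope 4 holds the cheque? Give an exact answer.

4/19

Apply Bayes' rule, conditioning on where the cheque actually is.
If it is in envelope 1 (prior 1/5): the presenter has 2 equally likely choices, so probability 1/2; weight (1/5)·(1/2) = 1/10.
If it is in envelope 2 (prior 3/10): the presenter opened envelope 2, so this case is ruled out; weight (3/10)·0 = 0.
If it is in envelope 3 (prior 3/10): the presenter has 2 equally likely choices, so probability 1/2; weight (3/10)·(1/2) = 3/20.
If it is in envelope 4 (prior 1/5): the presenter has 3 equally likely choices, so probability 1/3; weight (1/5)·(1/3) = 1/15.
The weights sum to 19/60.
So P(the cheque in envelope 4 | the presenter opened envelope 2) = (1/15) / (19/60) = 4/19.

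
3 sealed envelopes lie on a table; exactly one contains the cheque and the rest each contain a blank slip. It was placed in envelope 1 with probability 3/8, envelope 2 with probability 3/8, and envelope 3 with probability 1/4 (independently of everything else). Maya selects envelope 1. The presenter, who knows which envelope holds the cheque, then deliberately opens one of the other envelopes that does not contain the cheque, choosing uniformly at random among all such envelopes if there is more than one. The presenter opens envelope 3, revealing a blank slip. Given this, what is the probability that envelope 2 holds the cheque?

Condition on the true location of the cheque.
If it is in envelope 1 (prior 3/8): the presenter has 2 equally likely choices, so probability 1/2; weight (3/8)·(1/2) = 3/16.
If it is in envelope 2 (prior 3/8): the presenter has no choice, probability 1; weight (3/8)·1 = 3/8.
If it is in envelope 3 (prior 1/4): the presenter opened envelope 3, so this case is ruled out; weight (1/4)·0 = 0.
The weights sum to 9/16.
So P(the cheque in envelope 2 | the presenter opened envelope 3) = (3/8) / (9/16) = 2/3.

2/3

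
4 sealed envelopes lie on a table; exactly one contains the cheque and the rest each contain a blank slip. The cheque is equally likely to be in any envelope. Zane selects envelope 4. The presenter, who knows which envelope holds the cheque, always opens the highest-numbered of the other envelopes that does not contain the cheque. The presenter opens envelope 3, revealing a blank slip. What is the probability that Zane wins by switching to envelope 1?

1/3

Condition on the true location of the cheque.
If it is in any of envelopes 1, 2, and 4 (prior 1/4 each): envelope 3 is the highest-numbered option available, probability 1; weight (1/4)·1 = 1/4 each.
If it is in envelope 3 (prior 1/4): the presenter opened envelope 3, so this case is ruled out; weight (1/4)·0 = 0.
The weights sum to 3/4.
So P(the cheque in envelope 1 | the presenter opened envelope 3) = (1/4) / (3/4) = 1/3.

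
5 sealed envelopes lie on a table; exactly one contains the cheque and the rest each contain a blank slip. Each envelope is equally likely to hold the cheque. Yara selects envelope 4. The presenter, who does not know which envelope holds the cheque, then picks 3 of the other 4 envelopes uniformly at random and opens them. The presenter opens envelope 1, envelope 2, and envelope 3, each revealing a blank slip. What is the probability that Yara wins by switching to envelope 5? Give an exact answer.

1/2

Because the presenter chose which envelopes to open without knowing where the cheque is, the choice is independent of the prize location. Learning that none of the 3 opened envelopes holds the cheque simply rules out those 3 locations and leaves the remaining 2 envelopes still equally likely by symmetry.
So P(the cheque in envelope 5) = 1/2.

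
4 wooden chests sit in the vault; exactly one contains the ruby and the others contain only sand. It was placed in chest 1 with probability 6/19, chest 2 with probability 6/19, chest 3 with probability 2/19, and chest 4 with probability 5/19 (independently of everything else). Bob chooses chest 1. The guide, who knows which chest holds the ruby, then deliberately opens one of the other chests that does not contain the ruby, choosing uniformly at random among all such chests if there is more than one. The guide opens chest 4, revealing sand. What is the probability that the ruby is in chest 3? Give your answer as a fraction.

1/6

Condition on the true location of the ruby.
If it is in chest 1 (prior 6/19): the guide has 3 equally likely choices, so probability 1/3; weight (6/19)·(1/3) = 2/19.
If it is in chest 2 (prior 6/19): the guide has 2 equally likely choices, so probability 1/2; weight (6/19)·(1/2) = 3/19.
If it is in chest 3 (prior 2/19): the guide has 2 equally likely choices, so probability 1/2; weight (2/19)·(1/2) = 1/19.
If it is in chest 4 (prior 5/19): the guide opened chest 4, so this case is ruled out; weight (5/19)·0 = 0.
The weights sum to 6/19.
So P(the ruby in chest 3 | the guide opened chest 4) = (1/19) / (6/19) = 1/6.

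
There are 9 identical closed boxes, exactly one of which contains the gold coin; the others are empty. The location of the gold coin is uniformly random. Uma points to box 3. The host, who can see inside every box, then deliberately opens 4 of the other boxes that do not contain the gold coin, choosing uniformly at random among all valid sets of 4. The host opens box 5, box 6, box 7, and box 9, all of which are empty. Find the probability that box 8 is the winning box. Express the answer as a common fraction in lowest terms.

Apply Bayes' rule, conditioning on where the gold coin actually is.
If it is in any of boxes 1, 2, 4, and 8 (prior 1/9 each): the host has 35 equally likely choices, so probability 1/35; weight (1/9)·(1/35) = 1/315 each.
If it is in box 3 (prior 1/9): the host has 70 equally likely choices, so probability 1/70; weight (1/9)·(1/70) = 1/630.
If it is in any of boxes 5, 6, 7, and 9 (prior 1/9 each): that box was opened and seen not to hold the prize — ruled out; weight (1/9)·0 = 0 each.
The weights sum to 1/70.
So P(the gold coin in box 8 | the host opened box 5, box 6, box 7, and box 9) = (1/315) / (1/70) = 2/9.

2/9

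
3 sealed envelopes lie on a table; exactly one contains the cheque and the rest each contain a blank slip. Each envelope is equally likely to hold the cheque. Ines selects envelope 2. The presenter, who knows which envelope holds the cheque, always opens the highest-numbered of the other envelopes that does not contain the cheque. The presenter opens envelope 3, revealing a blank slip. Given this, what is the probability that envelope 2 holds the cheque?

Consider each possible location of the cheque in turn.
If it is in either of envelopes 1 and 2 (prior 1/3 each): envelope 3 is the highest-numbered option available, probability 1; weight (1/3)·1 = 1/3 each.
If it is in envelope 3 (prior 1/3): the presenter opened envelope 3, so this case is ruled out; weight (1/3)·0 = 0.
The weights sum to 2/3.
So P(the cheque in envelope 2 | the presenter opened envelope 3) = (1/3) / (2/3) = 1/2.

1/2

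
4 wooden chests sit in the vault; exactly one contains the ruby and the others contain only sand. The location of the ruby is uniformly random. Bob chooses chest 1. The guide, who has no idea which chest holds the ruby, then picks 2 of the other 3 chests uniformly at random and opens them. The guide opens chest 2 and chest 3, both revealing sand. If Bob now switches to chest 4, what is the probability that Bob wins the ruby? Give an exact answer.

1/2

Because the guide chose which chests to open without knowing where the ruby is, the choice is independent of the prize location. Learning that none of the 2 opened chests holds the ruby simply rules out those 2 locations and leaves the remaining 2 chests still equally likely by symmetry.
So P(the ruby in chest 4) = 1/2.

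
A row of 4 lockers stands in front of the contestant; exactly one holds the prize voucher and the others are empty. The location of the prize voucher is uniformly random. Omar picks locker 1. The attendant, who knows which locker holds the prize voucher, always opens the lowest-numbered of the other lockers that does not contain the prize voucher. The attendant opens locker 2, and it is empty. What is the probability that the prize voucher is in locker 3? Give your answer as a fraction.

1/3

Consider each possible location of the prize voucher in turn.
If it is in any of lockers 1, 3, and 4 (prior 1/4 each): locker 2 is the lowest-numbered option available, probability 1; weight (1/4)·1 = 1/4 each.
If it is in locker 2 (prior 1/4): the attendant opened locker 2, so this case is ruled out; weight (1/4)·0 = 0.
The weights sum to 3/4.
So P(the prize voucher in locker 3 | the attendant opened locker 2) = (1/4) / (3/4) = 1/3.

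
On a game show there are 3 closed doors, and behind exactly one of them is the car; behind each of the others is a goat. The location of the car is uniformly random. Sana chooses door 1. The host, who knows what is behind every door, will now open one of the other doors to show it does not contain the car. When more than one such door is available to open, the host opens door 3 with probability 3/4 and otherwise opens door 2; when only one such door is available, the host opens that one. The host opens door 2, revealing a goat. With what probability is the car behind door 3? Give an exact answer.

Apply Bayes' rule, conditioning on where the car actually is.
If it is behind door 1 (prior 1/3): door 3 is available but not opened, probability 1/4; weight (1/3)·(1/4) = 1/12.
If it is behind door 2 (prior 1/3): the host opened door 2, so this case is ruled out; weight (1/3)·0 = 0.
If it is behind door 3 (prior 1/3): only door 2 is available, probability 1; weight (1/3)·1 = 1/3.
The weights sum to 5/12.
So P(the car behind door 3 | the host opened door 2) = (1/3) / (5/12) = 4/5.

4/5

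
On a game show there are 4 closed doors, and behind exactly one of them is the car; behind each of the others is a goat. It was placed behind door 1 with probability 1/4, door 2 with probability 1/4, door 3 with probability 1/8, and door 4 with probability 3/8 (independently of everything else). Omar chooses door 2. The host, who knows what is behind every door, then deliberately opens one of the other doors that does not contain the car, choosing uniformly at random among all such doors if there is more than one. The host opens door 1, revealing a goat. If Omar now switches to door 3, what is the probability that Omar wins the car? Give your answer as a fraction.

3/16

Consider each possible location of the car in turn.
If it is behind door 1 (prior 1/4): the host opened door 1, so this case is ruled out; weight (1/4)·0 = 0.
If it is behind door 2 (prior 1/4): the host has 3 equally likely choices, so probability 1/3; weight (1/4)·(1/3) = 1/12.
If it is behind door 3 (prior 1/8): the host has 2 equally likely choices, so probability 1/2; weight (1/8)·(1/2) = 1/16.
If it is behind door 4 (prior 3/8): the host has 2 equally likely choices, so probability 1/2; weight (3/8)·(1/2) = 3/16.
The weights sum to 1/3.
So P(the car behind door 3 | the host opened door 1) = (1/16) / (1/3) = 3/16.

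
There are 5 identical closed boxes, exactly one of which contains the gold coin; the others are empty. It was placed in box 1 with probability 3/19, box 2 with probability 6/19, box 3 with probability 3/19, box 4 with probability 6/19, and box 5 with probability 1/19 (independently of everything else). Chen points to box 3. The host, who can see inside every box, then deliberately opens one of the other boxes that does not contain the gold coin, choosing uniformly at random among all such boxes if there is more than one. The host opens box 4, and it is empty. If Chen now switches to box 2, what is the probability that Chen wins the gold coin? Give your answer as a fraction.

Condition on the true location of the gold coin.
If it is in box 1 (prior 3/19): the host has 3 equally likely choices, so probability 1/3; weight (3/19)·(1/3) = 1/19.
If it is in box 2 (prior 6/19): the host has 3 equally likely choices, so probability 1/3; weight (6/19)·(1/3) = 2/19.
If it is in box 3 (prior 3/19): the host has 4 equally likely choices, so probability 1/4; weight (3/19)·(1/4) = 3/76.
If it is in box 4 (prior 6/19): the host opened box 4, so this case is ruled out; weight (6/19)·0 = 0.
If it is in box 5 (prior 1/19): the host has 3 equally likely choices, so probability 1/3; weight (1/19)·(1/3) = 1/57.
The weights sum to 49/228.
So P(the gold coin in box 2 | the host opened box 4) = (2/19) / (49/228) = 24/49.

24/49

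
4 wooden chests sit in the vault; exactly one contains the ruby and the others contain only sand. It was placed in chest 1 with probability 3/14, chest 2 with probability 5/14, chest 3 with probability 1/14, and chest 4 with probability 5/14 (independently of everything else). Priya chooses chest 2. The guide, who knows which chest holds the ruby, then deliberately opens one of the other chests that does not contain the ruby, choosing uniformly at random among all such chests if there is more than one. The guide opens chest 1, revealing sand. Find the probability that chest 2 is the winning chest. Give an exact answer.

Consider each possible location of the ruby in turn.
If it is in chest 1 (prior 3/14): the guide opened chest 1, so this case is ruled out; weight (3/14)·0 = 0.
If it is in chest 2 (prior 5/14): the guide has 3 equally likely choices, so probability 1/3; weight (5/14)·(1/3) = 5/42.
If it is in chest 3 (prior 1/14): the guide has 2 equally likely choices, so probability 1/2; weight (1/14)·(1/2) = 1/28.
If it is in chest 4 (prior 5/14): the guide has 2 equally likely choices, so probability 1/2; weight (5/14)·(1/2) = 5/28.
The weights sum to 1/3.
So P(the ruby in chest 2 | the guide opened chest 1) = (5/42) / (1/3) = 5/14.

5/14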